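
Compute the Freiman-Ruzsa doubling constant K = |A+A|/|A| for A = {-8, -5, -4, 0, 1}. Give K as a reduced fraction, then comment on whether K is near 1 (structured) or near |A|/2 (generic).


|A| = 5.
Compute A + A by enumerating all 25 pairs.
A + A = {-16, -13, -12, -10, -9, -8, -7, -5, -4, -3, 0, 1, 2}, so |A + A| = 13.
K = |A + A| / |A| = 13/5 (already in lowest terms) ≈ 2.6000.
Reference: AP of size 5 gives K = 9/5 ≈ 1.8000; a fully generic set of size 5 gives K ≈ 3.0000.

|A| = 5, |A + A| = 13, K = 13/5.


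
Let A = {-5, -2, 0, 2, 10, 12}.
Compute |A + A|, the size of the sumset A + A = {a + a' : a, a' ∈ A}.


A + A = {a + a' : a, a' ∈ A}; |A| = 6.
General bounds: 2|A| - 1 ≤ |A + A| ≤ |A|(|A|+1)/2, i.e. 11 ≤ |A + A| ≤ 21.
Lower bound 2|A|-1 is attained iff A is an arithmetic progression.
Enumerate sums a + a' for a ≤ a' (symmetric, so this suffices):
a = -5: -5+-5=-10, -5+-2=-7, -5+0=-5, -5+2=-3, -5+10=5, -5+12=7
a = -2: -2+-2=-4, -2+0=-2, -2+2=0, -2+10=8, -2+12=10
a = 0: 0+0=0, 0+2=2, 0+10=10, 0+12=12
a = 2: 2+2=4, 2+10=12, 2+12=14
a = 10: 10+10=20, 10+12=22
a = 12: 12+12=24
Distinct sums: {-10, -7, -5, -4, -3, -2, 0, 2, 4, 5, 7, 8, 10, 12, 14, 20, 22, 24}
|A + A| = 18

|A + A| = 18


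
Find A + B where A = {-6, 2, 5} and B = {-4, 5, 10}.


A + B = {a + b : a ∈ A, b ∈ B}.
Enumerate all |A|·|B| = 3·3 = 9 pairs (a, b) and collect distinct sums.
a = -6: -6+-4=-10, -6+5=-1, -6+10=4
a = 2: 2+-4=-2, 2+5=7, 2+10=12
a = 5: 5+-4=1, 5+5=10, 5+10=15
Collecting distinct sums: A + B = {-10, -2, -1, 1, 4, 7, 10, 12, 15}
|A + B| = 9

A + B = {-10, -2, -1, 1, 4, 7, 10, 12, 15}


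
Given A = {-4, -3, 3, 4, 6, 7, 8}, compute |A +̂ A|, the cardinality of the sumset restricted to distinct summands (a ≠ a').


Restricted sumset: A +̂ A = {a + a' : a ∈ A, a' ∈ A, a ≠ a'}.
Equivalently, take A + A and drop any sum 2a that is achievable ONLY as a + a for a ∈ A (i.e. sums representable only with equal summands).
Enumerate pairs (a, a') with a < a' (symmetric, so each unordered pair gives one sum; this covers all a ≠ a'):
  -4 + -3 = -7
  -4 + 3 = -1
  -4 + 4 = 0
  -4 + 6 = 2
  -4 + 7 = 3
  -4 + 8 = 4
  -3 + 3 = 0
  -3 + 4 = 1
  -3 + 6 = 3
  -3 + 7 = 4
  -3 + 8 = 5
  3 + 4 = 7
  3 + 6 = 9
  3 + 7 = 10
  3 + 8 = 11
  4 + 6 = 10
  4 + 7 = 11
  4 + 8 = 12
  6 + 7 = 13
  6 + 8 = 14
  7 + 8 = 15
Collected distinct sums: {-7, -1, 0, 1, 2, 3, 4, 5, 7, 9, 10, 11, 12, 13, 14, 15}
|A +̂ A| = 16
(Reference bound: |A +̂ A| ≥ 2|A| - 3 for |A| ≥ 2, with |A| = 7 giving ≥ 11.)

|A +̂ A| = 16


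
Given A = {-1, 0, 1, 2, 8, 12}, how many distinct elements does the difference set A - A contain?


A - A = {a - a' : a, a' ∈ A}; |A| = 6.
Bounds: 2|A|-1 ≤ |A - A| ≤ |A|² - |A| + 1, i.e. 11 ≤ |A - A| ≤ 31.
Note: 0 ∈ A - A always (from a - a). The set is symmetric: if d ∈ A - A then -d ∈ A - A.
Enumerate nonzero differences d = a - a' with a > a' (then include -d):
Positive differences: {1, 2, 3, 4, 6, 7, 8, 9, 10, 11, 12, 13}
Full difference set: {0} ∪ (positive diffs) ∪ (negative diffs).
|A - A| = 1 + 2·12 = 25 (matches direct enumeration: 25).

|A - A| = 25


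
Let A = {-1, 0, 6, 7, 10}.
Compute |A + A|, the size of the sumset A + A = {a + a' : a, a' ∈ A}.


A + A = {a + a' : a, a' ∈ A}; |A| = 5.
General bounds: 2|A| - 1 ≤ |A + A| ≤ |A|(|A|+1)/2, i.e. 9 ≤ |A + A| ≤ 15.
Lower bound 2|A|-1 is attained iff A is an arithmetic progression.
Enumerate sums a + a' for a ≤ a' (symmetric, so this suffices):
a = -1: -1+-1=-2, -1+0=-1, -1+6=5, -1+7=6, -1+10=9
a = 0: 0+0=0, 0+6=6, 0+7=7, 0+10=10
a = 6: 6+6=12, 6+7=13, 6+10=16
a = 7: 7+7=14, 7+10=17
a = 10: 10+10=20
Distinct sums: {-2, -1, 0, 5, 6, 7, 9, 10, 12, 13, 14, 16, 17, 20}
|A + A| = 14

|A + A| = 14


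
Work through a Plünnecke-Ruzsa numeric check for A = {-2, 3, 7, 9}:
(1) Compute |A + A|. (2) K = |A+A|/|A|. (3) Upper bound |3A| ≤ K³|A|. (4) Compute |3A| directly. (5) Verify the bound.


|A| = 4.
Step 1: Compute A + A by enumerating all 16 pairs.
A + A = {-4, 1, 5, 6, 7, 10, 12, 14, 16, 18}, so |A + A| = 10.
Step 2: Doubling constant K = |A + A|/|A| = 10/4 = 10/4 ≈ 2.5000.
Step 3: Plünnecke-Ruzsa gives |3A| ≤ K³·|A| = (2.5000)³ · 4 ≈ 62.5000.
Step 4: Compute 3A = A + A + A directly by enumerating all triples (a,b,c) ∈ A³; |3A| = 19.
Step 5: Check 19 ≤ 62.5000? Yes ✓.

K = 10/4, Plünnecke-Ruzsa bound K³|A| ≈ 62.5000, |3A| = 19, inequality holds.


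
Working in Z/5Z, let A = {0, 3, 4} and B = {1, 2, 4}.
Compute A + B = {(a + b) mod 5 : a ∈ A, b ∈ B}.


Work in Z/5Z: reduce every sum a + b modulo 5.
Enumerate all 9 pairs:
a = 0: 0+1=1, 0+2=2, 0+4=4
a = 3: 3+1=4, 3+2=0, 3+4=2
a = 4: 4+1=0, 4+2=1, 4+4=3
Distinct residues collected: {0, 1, 2, 3, 4}
|A + B| = 5 (out of 5 total residues).

A + B = {0, 1, 2, 3, 4}


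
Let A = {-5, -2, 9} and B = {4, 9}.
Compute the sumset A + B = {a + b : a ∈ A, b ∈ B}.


A + B = {a + b : a ∈ A, b ∈ B}.
Enumerate all |A|·|B| = 3·2 = 6 pairs (a, b) and collect distinct sums.
a = -5: -5+4=-1, -5+9=4
a = -2: -2+4=2, -2+9=7
a = 9: 9+4=13, 9+9=18
Collecting distinct sums: A + B = {-1, 2, 4, 7, 13, 18}
|A + B| = 6

A + B = {-1, 2, 4, 7, 13, 18}


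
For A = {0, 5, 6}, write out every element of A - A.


A - A = {a - a' : a, a' ∈ A}.
Compute a - a' for each ordered pair (a, a'):
a = 0: 0-0=0, 0-5=-5, 0-6=-6
a = 5: 5-0=5, 5-5=0, 5-6=-1
a = 6: 6-0=6, 6-5=1, 6-6=0
Collecting distinct values (and noting 0 appears from a-a):
A - A = {-6, -5, -1, 0, 1, 5, 6}
|A - A| = 7

A - A = {-6, -5, -1, 0, 1, 5, 6}


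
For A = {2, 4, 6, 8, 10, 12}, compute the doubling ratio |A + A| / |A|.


|A| = 6.
Compute A + A by enumerating all 36 pairs.
A + A = {4, 6, 8, 10, 12, 14, 16, 18, 20, 22, 24}, so |A + A| = 11.
K = |A + A| / |A| = 11/6 (already in lowest terms) ≈ 1.8333.
Reference: AP of size 6 gives K = 11/6 ≈ 1.8333; a fully generic set of size 6 gives K ≈ 3.5000.

|A| = 6, |A + A| = 11, K = 11/6.


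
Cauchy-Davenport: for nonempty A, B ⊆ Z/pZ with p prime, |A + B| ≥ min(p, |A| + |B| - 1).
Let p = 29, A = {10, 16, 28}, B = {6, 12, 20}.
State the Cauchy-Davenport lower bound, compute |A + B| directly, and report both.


Cauchy-Davenport: |A + B| ≥ min(p, |A| + |B| - 1) for A, B nonempty in Z/pZ.
|A| = 3, |B| = 3, p = 29.
CD lower bound = min(29, 3 + 3 - 1) = min(29, 5) = 5.
Compute A + B mod 29 directly:
a = 10: 10+6=16, 10+12=22, 10+20=1
a = 16: 16+6=22, 16+12=28, 16+20=7
a = 28: 28+6=5, 28+12=11, 28+20=19
A + B = {1, 5, 7, 11, 16, 19, 22, 28}, so |A + B| = 8.
Verify: 8 ≥ 5? Yes ✓.

CD lower bound = 5, actual |A + B| = 8.


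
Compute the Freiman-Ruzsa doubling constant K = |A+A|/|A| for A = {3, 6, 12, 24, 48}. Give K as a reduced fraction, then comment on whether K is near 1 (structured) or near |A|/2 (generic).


|A| = 5.
Compute A + A by enumerating all 25 pairs.
A + A = {6, 9, 12, 15, 18, 24, 27, 30, 36, 48, 51, 54, 60, 72, 96}, so |A + A| = 15.
K = |A + A| / |A| = 15/5 = 3/1 ≈ 3.0000.
Reference: AP of size 5 gives K = 9/5 ≈ 1.8000; a fully generic set of size 5 gives K ≈ 3.0000.

|A| = 5, |A + A| = 15, K = 15/5 = 3/1.


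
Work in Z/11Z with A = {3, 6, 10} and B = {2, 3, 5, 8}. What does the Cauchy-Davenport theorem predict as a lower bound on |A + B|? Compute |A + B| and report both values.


Cauchy-Davenport: |A + B| ≥ min(p, |A| + |B| - 1) for A, B nonempty in Z/pZ.
|A| = 3, |B| = 4, p = 11.
CD lower bound = min(11, 3 + 4 - 1) = min(11, 6) = 6.
Compute A + B mod 11 directly:
a = 3: 3+2=5, 3+3=6, 3+5=8, 3+8=0
a = 6: 6+2=8, 6+3=9, 6+5=0, 6+8=3
a = 10: 10+2=1, 10+3=2, 10+5=4, 10+8=7
A + B = {0, 1, 2, 3, 4, 5, 6, 7, 8, 9}, so |A + B| = 10.
Verify: 10 ≥ 6? Yes ✓.

CD lower bound = 6, actual |A + B| = 10.


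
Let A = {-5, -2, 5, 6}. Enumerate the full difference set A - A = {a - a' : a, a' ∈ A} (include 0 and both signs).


A - A = {a - a' : a, a' ∈ A}.
Compute a - a' for each ordered pair (a, a'):
a = -5: -5--5=0, -5--2=-3, -5-5=-10, -5-6=-11
a = -2: -2--5=3, -2--2=0, -2-5=-7, -2-6=-8
a = 5: 5--5=10, 5--2=7, 5-5=0, 5-6=-1
a = 6: 6--5=11, 6--2=8, 6-5=1, 6-6=0
Collecting distinct values (and noting 0 appears from a-a):
A - A = {-11, -10, -8, -7, -3, -1, 0, 1, 3, 7, 8, 10, 11}
|A - A| = 13

A - A = {-11, -10, -8, -7, -3, -1, 0, 1, 3, 7, 8, 10, 11}


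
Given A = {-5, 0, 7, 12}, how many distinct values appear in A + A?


A + A = {a + a' : a, a' ∈ A}; |A| = 4.
General bounds: 2|A| - 1 ≤ |A + A| ≤ |A|(|A|+1)/2, i.e. 7 ≤ |A + A| ≤ 10.
Lower bound 2|A|-1 is attained iff A is an arithmetic progression.
Enumerate sums a + a' for a ≤ a' (symmetric, so this suffices):
a = -5: -5+-5=-10, -5+0=-5, -5+7=2, -5+12=7
a = 0: 0+0=0, 0+7=7, 0+12=12
a = 7: 7+7=14, 7+12=19
a = 12: 12+12=24
Distinct sums: {-10, -5, 0, 2, 7, 12, 14, 19, 24}
|A + A| = 9

|A + A| = 9


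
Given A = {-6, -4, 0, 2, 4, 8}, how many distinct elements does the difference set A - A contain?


A - A = {a - a' : a, a' ∈ A}; |A| = 6.
Bounds: 2|A|-1 ≤ |A - A| ≤ |A|² - |A| + 1, i.e. 11 ≤ |A - A| ≤ 31.
Note: 0 ∈ A - A always (from a - a). The set is symmetric: if d ∈ A - A then -d ∈ A - A.
Enumerate nonzero differences d = a - a' with a > a' (then include -d):
Positive differences: {2, 4, 6, 8, 10, 12, 14}
Full difference set: {0} ∪ (positive diffs) ∪ (negative diffs).
|A - A| = 1 + 2·7 = 15 (matches direct enumeration: 15).

|A - A| = 15


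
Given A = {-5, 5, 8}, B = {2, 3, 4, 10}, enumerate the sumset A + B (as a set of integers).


A + B = {a + b : a ∈ A, b ∈ B}.
Enumerate all |A|·|B| = 3·4 = 12 pairs (a, b) and collect distinct sums.
a = -5: -5+2=-3, -5+3=-2, -5+4=-1, -5+10=5
a = 5: 5+2=7, 5+3=8, 5+4=9, 5+10=15
a = 8: 8+2=10, 8+3=11, 8+4=12, 8+10=18
Collecting distinct sums: A + B = {-3, -2, -1, 5, 7, 8, 9, 10, 11, 12, 15, 18}
|A + B| = 12

A + B = {-3, -2, -1, 5, 7, 8, 9, 10, 11, 12, 15, 18}


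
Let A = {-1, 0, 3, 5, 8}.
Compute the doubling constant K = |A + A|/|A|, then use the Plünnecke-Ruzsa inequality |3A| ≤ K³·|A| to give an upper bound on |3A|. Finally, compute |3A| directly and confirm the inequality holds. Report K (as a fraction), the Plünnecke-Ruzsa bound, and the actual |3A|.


|A| = 5.
Step 1: Compute A + A by enumerating all 25 pairs.
A + A = {-2, -1, 0, 2, 3, 4, 5, 6, 7, 8, 10, 11, 13, 16}, so |A + A| = 14.
Step 2: Doubling constant K = |A + A|/|A| = 14/5 = 14/5 ≈ 2.8000.
Step 3: Plünnecke-Ruzsa gives |3A| ≤ K³·|A| = (2.8000)³ · 5 ≈ 109.7600.
Step 4: Compute 3A = A + A + A directly by enumerating all triples (a,b,c) ∈ A³; |3A| = 24.
Step 5: Check 24 ≤ 109.7600? Yes ✓.

K = 14/5, Plünnecke-Ruzsa bound K³|A| ≈ 109.7600, |3A| = 24, inequality holds.


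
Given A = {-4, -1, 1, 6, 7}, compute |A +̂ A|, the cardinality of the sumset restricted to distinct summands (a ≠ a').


Restricted sumset: A +̂ A = {a + a' : a ∈ A, a' ∈ A, a ≠ a'}.
Equivalently, take A + A and drop any sum 2a that is achievable ONLY as a + a for a ∈ A (i.e. sums representable only with equal summands).
Enumerate pairs (a, a') with a < a' (symmetric, so each unordered pair gives one sum; this covers all a ≠ a'):
  -4 + -1 = -5
  -4 + 1 = -3
  -4 + 6 = 2
  -4 + 7 = 3
  -1 + 1 = 0
  -1 + 6 = 5
  -1 + 7 = 6
  1 + 6 = 7
  1 + 7 = 8
  6 + 7 = 13
Collected distinct sums: {-5, -3, 0, 2, 3, 5, 6, 7, 8, 13}
|A +̂ A| = 10
(Reference bound: |A +̂ A| ≥ 2|A| - 3 for |A| ≥ 2, with |A| = 5 giving ≥ 7.)

|A +̂ A| = 10


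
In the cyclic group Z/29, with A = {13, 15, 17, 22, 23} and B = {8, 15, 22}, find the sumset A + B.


Work in Z/29Z: reduce every sum a + b modulo 29.
Enumerate all 15 pairs:
a = 13: 13+8=21, 13+15=28, 13+22=6
a = 15: 15+8=23, 15+15=1, 15+22=8
a = 17: 17+8=25, 17+15=3, 17+22=10
a = 22: 22+8=1, 22+15=8, 22+22=15
a = 23: 23+8=2, 23+15=9, 23+22=16
Distinct residues collected: {1, 2, 3, 6, 8, 9, 10, 15, 16, 21, 23, 25, 28}
|A + B| = 13 (out of 29 total residues).

A + B = {1, 2, 3, 6, 8, 9, 10, 15, 16, 21, 23, 25, 28}


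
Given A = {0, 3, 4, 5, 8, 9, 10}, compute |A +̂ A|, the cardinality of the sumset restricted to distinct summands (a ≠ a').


Restricted sumset: A +̂ A = {a + a' : a ∈ A, a' ∈ A, a ≠ a'}.
Equivalently, take A + A and drop any sum 2a that is achievable ONLY as a + a for a ∈ A (i.e. sums representable only with equal summands).
Enumerate pairs (a, a') with a < a' (symmetric, so each unordered pair gives one sum; this covers all a ≠ a'):
  0 + 3 = 3
  0 + 4 = 4
  0 + 5 = 5
  0 + 8 = 8
  0 + 9 = 9
  0 + 10 = 10
  3 + 4 = 7
  3 + 5 = 8
  3 + 8 = 11
  3 + 9 = 12
  3 + 10 = 13
  4 + 5 = 9
  4 + 8 = 12
  4 + 9 = 13
  4 + 10 = 14
  5 + 8 = 13
  5 + 9 = 14
  5 + 10 = 15
  8 + 9 = 17
  8 + 10 = 18
  9 + 10 = 19
Collected distinct sums: {3, 4, 5, 7, 8, 9, 10, 11, 12, 13, 14, 15, 17, 18, 19}
|A +̂ A| = 15
(Reference bound: |A +̂ A| ≥ 2|A| - 3 for |A| ≥ 2, with |A| = 7 giving ≥ 11.)

|A +̂ A| = 15


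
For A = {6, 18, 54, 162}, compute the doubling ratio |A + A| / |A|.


|A| = 4.
Compute A + A by enumerating all 16 pairs.
A + A = {12, 24, 36, 60, 72, 108, 168, 180, 216, 324}, so |A + A| = 10.
K = |A + A| / |A| = 10/4 = 5/2 ≈ 2.5000.
Reference: AP of size 4 gives K = 7/4 ≈ 1.7500; a fully generic set of size 4 gives K ≈ 2.5000.

|A| = 4, |A + A| = 10, K = 10/4 = 5/2.


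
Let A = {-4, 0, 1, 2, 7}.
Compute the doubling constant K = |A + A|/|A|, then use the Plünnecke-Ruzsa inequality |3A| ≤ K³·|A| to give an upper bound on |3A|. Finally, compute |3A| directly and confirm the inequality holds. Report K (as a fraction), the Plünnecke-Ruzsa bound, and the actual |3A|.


|A| = 5.
Step 1: Compute A + A by enumerating all 25 pairs.
A + A = {-8, -4, -3, -2, 0, 1, 2, 3, 4, 7, 8, 9, 14}, so |A + A| = 13.
Step 2: Doubling constant K = |A + A|/|A| = 13/5 = 13/5 ≈ 2.6000.
Step 3: Plünnecke-Ruzsa gives |3A| ≤ K³·|A| = (2.6000)³ · 5 ≈ 87.8800.
Step 4: Compute 3A = A + A + A directly by enumerating all triples (a,b,c) ∈ A³; |3A| = 24.
Step 5: Check 24 ≤ 87.8800? Yes ✓.

K = 13/5, Plünnecke-Ruzsa bound K³|A| ≈ 87.8800, |3A| = 24, inequality holds.


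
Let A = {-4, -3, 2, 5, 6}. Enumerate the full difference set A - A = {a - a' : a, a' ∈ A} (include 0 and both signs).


A - A = {a - a' : a, a' ∈ A}.
Compute a - a' for each ordered pair (a, a'):
a = -4: -4--4=0, -4--3=-1, -4-2=-6, -4-5=-9, -4-6=-10
a = -3: -3--4=1, -3--3=0, -3-2=-5, -3-5=-8, -3-6=-9
a = 2: 2--4=6, 2--3=5, 2-2=0, 2-5=-3, 2-6=-4
a = 5: 5--4=9, 5--3=8, 5-2=3, 5-5=0, 5-6=-1
a = 6: 6--4=10, 6--3=9, 6-2=4, 6-5=1, 6-6=0
Collecting distinct values (and noting 0 appears from a-a):
A - A = {-10, -9, -8, -6, -5, -4, -3, -1, 0, 1, 3, 4, 5, 6, 8, 9, 10}
|A - A| = 17

A - A = {-10, -9, -8, -6, -5, -4, -3, -1, 0, 1, 3, 4, 5, 6, 8, 9, 10}


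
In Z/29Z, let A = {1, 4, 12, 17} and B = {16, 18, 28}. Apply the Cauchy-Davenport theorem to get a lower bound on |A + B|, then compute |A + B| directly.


Cauchy-Davenport: |A + B| ≥ min(p, |A| + |B| - 1) for A, B nonempty in Z/pZ.
|A| = 4, |B| = 3, p = 29.
CD lower bound = min(29, 4 + 3 - 1) = min(29, 6) = 6.
Compute A + B mod 29 directly:
a = 1: 1+16=17, 1+18=19, 1+28=0
a = 4: 4+16=20, 4+18=22, 4+28=3
a = 12: 12+16=28, 12+18=1, 12+28=11
a = 17: 17+16=4, 17+18=6, 17+28=16
A + B = {0, 1, 3, 4, 6, 11, 16, 17, 19, 20, 22, 28}, so |A + B| = 12.
Verify: 12 ≥ 6? Yes ✓.

CD lower bound = 6, actual |A + B| = 12.


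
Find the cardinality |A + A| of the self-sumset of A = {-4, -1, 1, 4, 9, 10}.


A + A = {a + a' : a, a' ∈ A}; |A| = 6.
General bounds: 2|A| - 1 ≤ |A + A| ≤ |A|(|A|+1)/2, i.e. 11 ≤ |A + A| ≤ 21.
Lower bound 2|A|-1 is attained iff A is an arithmetic progression.
Enumerate sums a + a' for a ≤ a' (symmetric, so this suffices):
a = -4: -4+-4=-8, -4+-1=-5, -4+1=-3, -4+4=0, -4+9=5, -4+10=6
a = -1: -1+-1=-2, -1+1=0, -1+4=3, -1+9=8, -1+10=9
a = 1: 1+1=2, 1+4=5, 1+9=10, 1+10=11
a = 4: 4+4=8, 4+9=13, 4+10=14
a = 9: 9+9=18, 9+10=19
a = 10: 10+10=20
Distinct sums: {-8, -5, -3, -2, 0, 2, 3, 5, 6, 8, 9, 10, 11, 13, 14, 18, 19, 20}
|A + A| = 18

|A + A| = 18


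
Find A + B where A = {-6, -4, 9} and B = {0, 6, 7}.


A + B = {a + b : a ∈ A, b ∈ B}.
Enumerate all |A|·|B| = 3·3 = 9 pairs (a, b) and collect distinct sums.
a = -6: -6+0=-6, -6+6=0, -6+7=1
a = -4: -4+0=-4, -4+6=2, -4+7=3
a = 9: 9+0=9, 9+6=15, 9+7=16
Collecting distinct sums: A + B = {-6, -4, 0, 1, 2, 3, 9, 15, 16}
|A + B| = 9

A + B = {-6, -4, 0, 1, 2, 3, 9, 15, 16}


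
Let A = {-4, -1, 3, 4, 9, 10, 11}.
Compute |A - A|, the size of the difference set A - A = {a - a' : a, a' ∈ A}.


A - A = {a - a' : a, a' ∈ A}; |A| = 7.
Bounds: 2|A|-1 ≤ |A - A| ≤ |A|² - |A| + 1, i.e. 13 ≤ |A - A| ≤ 43.
Note: 0 ∈ A - A always (from a - a). The set is symmetric: if d ∈ A - A then -d ∈ A - A.
Enumerate nonzero differences d = a - a' with a > a' (then include -d):
Positive differences: {1, 2, 3, 4, 5, 6, 7, 8, 10, 11, 12, 13, 14, 15}
Full difference set: {0} ∪ (positive diffs) ∪ (negative diffs).
|A - A| = 1 + 2·14 = 29 (matches direct enumeration: 29).

|A - A| = 29


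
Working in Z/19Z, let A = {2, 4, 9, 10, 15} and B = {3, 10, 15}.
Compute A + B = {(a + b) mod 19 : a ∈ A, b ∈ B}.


Work in Z/19Z: reduce every sum a + b modulo 19.
Enumerate all 15 pairs:
a = 2: 2+3=5, 2+10=12, 2+15=17
a = 4: 4+3=7, 4+10=14, 4+15=0
a = 9: 9+3=12, 9+10=0, 9+15=5
a = 10: 10+3=13, 10+10=1, 10+15=6
a = 15: 15+3=18, 15+10=6, 15+15=11
Distinct residues collected: {0, 1, 5, 6, 7, 11, 12, 13, 14, 17, 18}
|A + B| = 11 (out of 19 total residues).

A + B = {0, 1, 5, 6, 7, 11, 12, 13, 14, 17, 18}


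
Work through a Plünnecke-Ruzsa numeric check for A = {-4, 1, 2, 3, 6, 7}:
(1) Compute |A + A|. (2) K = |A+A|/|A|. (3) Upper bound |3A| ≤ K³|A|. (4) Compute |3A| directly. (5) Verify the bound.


|A| = 6.
Step 1: Compute A + A by enumerating all 36 pairs.
A + A = {-8, -3, -2, -1, 2, 3, 4, 5, 6, 7, 8, 9, 10, 12, 13, 14}, so |A + A| = 16.
Step 2: Doubling constant K = |A + A|/|A| = 16/6 = 16/6 ≈ 2.6667.
Step 3: Plünnecke-Ruzsa gives |3A| ≤ K³·|A| = (2.6667)³ · 6 ≈ 113.7778.
Step 4: Compute 3A = A + A + A directly by enumerating all triples (a,b,c) ∈ A³; |3A| = 28.
Step 5: Check 28 ≤ 113.7778? Yes ✓.

K = 16/6, Plünnecke-Ruzsa bound K³|A| ≈ 113.7778, |3A| = 28, inequality holds.


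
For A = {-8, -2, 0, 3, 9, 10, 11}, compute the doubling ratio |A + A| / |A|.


|A| = 7.
Compute A + A by enumerating all 49 pairs.
A + A = {-16, -10, -8, -5, -4, -2, 0, 1, 2, 3, 6, 7, 8, 9, 10, 11, 12, 13, 14, 18, 19, 20, 21, 22}, so |A + A| = 24.
K = |A + A| / |A| = 24/7 (already in lowest terms) ≈ 3.4286.
Reference: AP of size 7 gives K = 13/7 ≈ 1.8571; a fully generic set of size 7 gives K ≈ 4.0000.

|A| = 7, |A + A| = 24, K = 24/7.


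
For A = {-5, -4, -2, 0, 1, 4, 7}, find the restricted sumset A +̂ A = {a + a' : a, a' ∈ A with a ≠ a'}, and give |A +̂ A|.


Restricted sumset: A +̂ A = {a + a' : a ∈ A, a' ∈ A, a ≠ a'}.
Equivalently, take A + A and drop any sum 2a that is achievable ONLY as a + a for a ∈ A (i.e. sums representable only with equal summands).
Enumerate pairs (a, a') with a < a' (symmetric, so each unordered pair gives one sum; this covers all a ≠ a'):
  -5 + -4 = -9
  -5 + -2 = -7
  -5 + 0 = -5
  -5 + 1 = -4
  -5 + 4 = -1
  -5 + 7 = 2
  -4 + -2 = -6
  -4 + 0 = -4
  -4 + 1 = -3
  -4 + 4 = 0
  -4 + 7 = 3
  -2 + 0 = -2
  -2 + 1 = -1
  -2 + 4 = 2
  -2 + 7 = 5
  0 + 1 = 1
  0 + 4 = 4
  0 + 7 = 7
  1 + 4 = 5
  1 + 7 = 8
  4 + 7 = 11
Collected distinct sums: {-9, -7, -6, -5, -4, -3, -2, -1, 0, 1, 2, 3, 4, 5, 7, 8, 11}
|A +̂ A| = 17
(Reference bound: |A +̂ A| ≥ 2|A| - 3 for |A| ≥ 2, with |A| = 7 giving ≥ 11.)

|A +̂ A| = 17


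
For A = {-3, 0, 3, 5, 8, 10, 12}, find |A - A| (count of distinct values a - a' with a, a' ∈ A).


A - A = {a - a' : a, a' ∈ A}; |A| = 7.
Bounds: 2|A|-1 ≤ |A - A| ≤ |A|² - |A| + 1, i.e. 13 ≤ |A - A| ≤ 43.
Note: 0 ∈ A - A always (from a - a). The set is symmetric: if d ∈ A - A then -d ∈ A - A.
Enumerate nonzero differences d = a - a' with a > a' (then include -d):
Positive differences: {2, 3, 4, 5, 6, 7, 8, 9, 10, 11, 12, 13, 15}
Full difference set: {0} ∪ (positive diffs) ∪ (negative diffs).
|A - A| = 1 + 2·13 = 27 (matches direct enumeration: 27).

|A - A| = 27


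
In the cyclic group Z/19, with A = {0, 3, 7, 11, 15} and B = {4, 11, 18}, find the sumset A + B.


Work in Z/19Z: reduce every sum a + b modulo 19.
Enumerate all 15 pairs:
a = 0: 0+4=4, 0+11=11, 0+18=18
a = 3: 3+4=7, 3+11=14, 3+18=2
a = 7: 7+4=11, 7+11=18, 7+18=6
a = 11: 11+4=15, 11+11=3, 11+18=10
a = 15: 15+4=0, 15+11=7, 15+18=14
Distinct residues collected: {0, 2, 3, 4, 6, 7, 10, 11, 14, 15, 18}
|A + B| = 11 (out of 19 total residues).

A + B = {0, 2, 3, 4, 6, 7, 10, 11, 14, 15, 18}


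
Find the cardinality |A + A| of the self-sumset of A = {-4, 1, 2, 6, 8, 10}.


A + A = {a + a' : a, a' ∈ A}; |A| = 6.
General bounds: 2|A| - 1 ≤ |A + A| ≤ |A|(|A|+1)/2, i.e. 11 ≤ |A + A| ≤ 21.
Lower bound 2|A|-1 is attained iff A is an arithmetic progression.
Enumerate sums a + a' for a ≤ a' (symmetric, so this suffices):
a = -4: -4+-4=-8, -4+1=-3, -4+2=-2, -4+6=2, -4+8=4, -4+10=6
a = 1: 1+1=2, 1+2=3, 1+6=7, 1+8=9, 1+10=11
a = 2: 2+2=4, 2+6=8, 2+8=10, 2+10=12
a = 6: 6+6=12, 6+8=14, 6+10=16
a = 8: 8+8=16, 8+10=18
a = 10: 10+10=20
Distinct sums: {-8, -3, -2, 2, 3, 4, 6, 7, 8, 9, 10, 11, 12, 14, 16, 18, 20}
|A + A| = 17

|A + A| = 17


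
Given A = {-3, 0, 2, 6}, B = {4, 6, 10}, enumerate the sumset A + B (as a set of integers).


A + B = {a + b : a ∈ A, b ∈ B}.
Enumerate all |A|·|B| = 4·3 = 12 pairs (a, b) and collect distinct sums.
a = -3: -3+4=1, -3+6=3, -3+10=7
a = 0: 0+4=4, 0+6=6, 0+10=10
a = 2: 2+4=6, 2+6=8, 2+10=12
a = 6: 6+4=10, 6+6=12, 6+10=16
Collecting distinct sums: A + B = {1, 3, 4, 6, 7, 8, 10, 12, 16}
|A + B| = 9

A + B = {1, 3, 4, 6, 7, 8, 10, 12, 16}


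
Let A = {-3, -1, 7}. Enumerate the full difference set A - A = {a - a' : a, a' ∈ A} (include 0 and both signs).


A - A = {a - a' : a, a' ∈ A}.
Compute a - a' for each ordered pair (a, a'):
a = -3: -3--3=0, -3--1=-2, -3-7=-10
a = -1: -1--3=2, -1--1=0, -1-7=-8
a = 7: 7--3=10, 7--1=8, 7-7=0
Collecting distinct values (and noting 0 appears from a-a):
A - A = {-10, -8, -2, 0, 2, 8, 10}
|A - A| = 7

A - A = {-10, -8, -2, 0, 2, 8, 10}


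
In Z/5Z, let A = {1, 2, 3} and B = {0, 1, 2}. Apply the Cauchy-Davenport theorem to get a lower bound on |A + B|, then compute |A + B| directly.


Cauchy-Davenport: |A + B| ≥ min(p, |A| + |B| - 1) for A, B nonempty in Z/pZ.
|A| = 3, |B| = 3, p = 5.
CD lower bound = min(5, 3 + 3 - 1) = min(5, 5) = 5.
Compute A + B mod 5 directly:
a = 1: 1+0=1, 1+1=2, 1+2=3
a = 2: 2+0=2, 2+1=3, 2+2=4
a = 3: 3+0=3, 3+1=4, 3+2=0
A + B = {0, 1, 2, 3, 4}, so |A + B| = 5.
Verify: 5 ≥ 5? Yes ✓.

CD lower bound = 5, actual |A + B| = 5.


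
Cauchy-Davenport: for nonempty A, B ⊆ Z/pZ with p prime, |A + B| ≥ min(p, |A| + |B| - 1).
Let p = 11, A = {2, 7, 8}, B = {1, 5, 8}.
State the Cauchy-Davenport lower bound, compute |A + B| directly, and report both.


Cauchy-Davenport: |A + B| ≥ min(p, |A| + |B| - 1) for A, B nonempty in Z/pZ.
|A| = 3, |B| = 3, p = 11.
CD lower bound = min(11, 3 + 3 - 1) = min(11, 5) = 5.
Compute A + B mod 11 directly:
a = 2: 2+1=3, 2+5=7, 2+8=10
a = 7: 7+1=8, 7+5=1, 7+8=4
a = 8: 8+1=9, 8+5=2, 8+8=5
A + B = {1, 2, 3, 4, 5, 7, 8, 9, 10}, so |A + B| = 9.
Verify: 9 ≥ 5? Yes ✓.

CD lower bound = 5, actual |A + B| = 9.


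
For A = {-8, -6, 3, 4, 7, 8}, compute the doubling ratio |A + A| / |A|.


|A| = 6.
Compute A + A by enumerating all 36 pairs.
A + A = {-16, -14, -12, -5, -4, -3, -2, -1, 0, 1, 2, 6, 7, 8, 10, 11, 12, 14, 15, 16}, so |A + A| = 20.
K = |A + A| / |A| = 20/6 = 10/3 ≈ 3.3333.
Reference: AP of size 6 gives K = 11/6 ≈ 1.8333; a fully generic set of size 6 gives K ≈ 3.5000.

|A| = 6, |A + A| = 20, K = 20/6 = 10/3.


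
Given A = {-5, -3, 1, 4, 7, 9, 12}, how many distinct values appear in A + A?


A + A = {a + a' : a, a' ∈ A}; |A| = 7.
General bounds: 2|A| - 1 ≤ |A + A| ≤ |A|(|A|+1)/2, i.e. 13 ≤ |A + A| ≤ 28.
Lower bound 2|A|-1 is attained iff A is an arithmetic progression.
Enumerate sums a + a' for a ≤ a' (symmetric, so this suffices):
a = -5: -5+-5=-10, -5+-3=-8, -5+1=-4, -5+4=-1, -5+7=2, -5+9=4, -5+12=7
a = -3: -3+-3=-6, -3+1=-2, -3+4=1, -3+7=4, -3+9=6, -3+12=9
a = 1: 1+1=2, 1+4=5, 1+7=8, 1+9=10, 1+12=13
a = 4: 4+4=8, 4+7=11, 4+9=13, 4+12=16
a = 7: 7+7=14, 7+9=16, 7+12=19
a = 9: 9+9=18, 9+12=21
a = 12: 12+12=24
Distinct sums: {-10, -8, -6, -4, -2, -1, 1, 2, 4, 5, 6, 7, 8, 9, 10, 11, 13, 14, 16, 18, 19, 21, 24}
|A + A| = 23

|A + A| = 23


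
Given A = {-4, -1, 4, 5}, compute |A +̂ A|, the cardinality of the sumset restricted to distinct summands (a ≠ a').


Restricted sumset: A +̂ A = {a + a' : a ∈ A, a' ∈ A, a ≠ a'}.
Equivalently, take A + A and drop any sum 2a that is achievable ONLY as a + a for a ∈ A (i.e. sums representable only with equal summands).
Enumerate pairs (a, a') with a < a' (symmetric, so each unordered pair gives one sum; this covers all a ≠ a'):
  -4 + -1 = -5
  -4 + 4 = 0
  -4 + 5 = 1
  -1 + 4 = 3
  -1 + 5 = 4
  4 + 5 = 9
Collected distinct sums: {-5, 0, 1, 3, 4, 9}
|A +̂ A| = 6
(Reference bound: |A +̂ A| ≥ 2|A| - 3 for |A| ≥ 2, with |A| = 4 giving ≥ 5.)

|A +̂ A| = 6


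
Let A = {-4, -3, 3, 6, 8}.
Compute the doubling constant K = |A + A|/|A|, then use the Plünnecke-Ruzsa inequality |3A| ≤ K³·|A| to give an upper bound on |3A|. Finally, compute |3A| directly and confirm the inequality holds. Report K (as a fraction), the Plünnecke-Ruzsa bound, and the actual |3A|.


|A| = 5.
Step 1: Compute A + A by enumerating all 25 pairs.
A + A = {-8, -7, -6, -1, 0, 2, 3, 4, 5, 6, 9, 11, 12, 14, 16}, so |A + A| = 15.
Step 2: Doubling constant K = |A + A|/|A| = 15/5 = 15/5 ≈ 3.0000.
Step 3: Plünnecke-Ruzsa gives |3A| ≤ K³·|A| = (3.0000)³ · 5 ≈ 135.0000.
Step 4: Compute 3A = A + A + A directly by enumerating all triples (a,b,c) ∈ A³; |3A| = 30.
Step 5: Check 30 ≤ 135.0000? Yes ✓.

K = 15/5, Plünnecke-Ruzsa bound K³|A| ≈ 135.0000, |3A| = 30, inequality holds.


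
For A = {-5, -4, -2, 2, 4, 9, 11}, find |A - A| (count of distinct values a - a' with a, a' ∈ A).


A - A = {a - a' : a, a' ∈ A}; |A| = 7.
Bounds: 2|A|-1 ≤ |A - A| ≤ |A|² - |A| + 1, i.e. 13 ≤ |A - A| ≤ 43.
Note: 0 ∈ A - A always (from a - a). The set is symmetric: if d ∈ A - A then -d ∈ A - A.
Enumerate nonzero differences d = a - a' with a > a' (then include -d):
Positive differences: {1, 2, 3, 4, 5, 6, 7, 8, 9, 11, 13, 14, 15, 16}
Full difference set: {0} ∪ (positive diffs) ∪ (negative diffs).
|A - A| = 1 + 2·14 = 29 (matches direct enumeration: 29).

|A - A| = 29


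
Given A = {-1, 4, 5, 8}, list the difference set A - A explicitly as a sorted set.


A - A = {a - a' : a, a' ∈ A}.
Compute a - a' for each ordered pair (a, a'):
a = -1: -1--1=0, -1-4=-5, -1-5=-6, -1-8=-9
a = 4: 4--1=5, 4-4=0, 4-5=-1, 4-8=-4
a = 5: 5--1=6, 5-4=1, 5-5=0, 5-8=-3
a = 8: 8--1=9, 8-4=4, 8-5=3, 8-8=0
Collecting distinct values (and noting 0 appears from a-a):
A - A = {-9, -6, -5, -4, -3, -1, 0, 1, 3, 4, 5, 6, 9}
|A - A| = 13

A - A = {-9, -6, -5, -4, -3, -1, 0, 1, 3, 4, 5, 6, 9}


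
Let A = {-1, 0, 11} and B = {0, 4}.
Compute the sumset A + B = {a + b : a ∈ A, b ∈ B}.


A + B = {a + b : a ∈ A, b ∈ B}.
Enumerate all |A|·|B| = 3·2 = 6 pairs (a, b) and collect distinct sums.
a = -1: -1+0=-1, -1+4=3
a = 0: 0+0=0, 0+4=4
a = 11: 11+0=11, 11+4=15
Collecting distinct sums: A + B = {-1, 0, 3, 4, 11, 15}
|A + B| = 6

A + B = {-1, 0, 3, 4, 11, 15}


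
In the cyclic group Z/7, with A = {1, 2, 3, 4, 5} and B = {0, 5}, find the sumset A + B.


Work in Z/7Z: reduce every sum a + b modulo 7.
Enumerate all 10 pairs:
a = 1: 1+0=1, 1+5=6
a = 2: 2+0=2, 2+5=0
a = 3: 3+0=3, 3+5=1
a = 4: 4+0=4, 4+5=2
a = 5: 5+0=5, 5+5=3
Distinct residues collected: {0, 1, 2, 3, 4, 5, 6}
|A + B| = 7 (out of 7 total residues).

A + B = {0, 1, 2, 3, 4, 5, 6}


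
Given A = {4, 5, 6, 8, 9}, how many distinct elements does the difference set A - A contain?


A - A = {a - a' : a, a' ∈ A}; |A| = 5.
Bounds: 2|A|-1 ≤ |A - A| ≤ |A|² - |A| + 1, i.e. 9 ≤ |A - A| ≤ 21.
Note: 0 ∈ A - A always (from a - a). The set is symmetric: if d ∈ A - A then -d ∈ A - A.
Enumerate nonzero differences d = a - a' with a > a' (then include -d):
Positive differences: {1, 2, 3, 4, 5}
Full difference set: {0} ∪ (positive diffs) ∪ (negative diffs).
|A - A| = 1 + 2·5 = 11 (matches direct enumeration: 11).

|A - A| = 11


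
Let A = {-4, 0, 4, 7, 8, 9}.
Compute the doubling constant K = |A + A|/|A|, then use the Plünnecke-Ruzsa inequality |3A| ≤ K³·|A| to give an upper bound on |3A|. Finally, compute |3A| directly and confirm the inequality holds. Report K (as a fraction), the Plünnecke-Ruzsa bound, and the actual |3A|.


|A| = 6.
Step 1: Compute A + A by enumerating all 36 pairs.
A + A = {-8, -4, 0, 3, 4, 5, 7, 8, 9, 11, 12, 13, 14, 15, 16, 17, 18}, so |A + A| = 17.
Step 2: Doubling constant K = |A + A|/|A| = 17/6 = 17/6 ≈ 2.8333.
Step 3: Plünnecke-Ruzsa gives |3A| ≤ K³·|A| = (2.8333)³ · 6 ≈ 136.4722.
Step 4: Compute 3A = A + A + A directly by enumerating all triples (a,b,c) ∈ A³; |3A| = 30.
Step 5: Check 30 ≤ 136.4722? Yes ✓.

K = 17/6, Plünnecke-Ruzsa bound K³|A| ≈ 136.4722, |3A| = 30, inequality holds.


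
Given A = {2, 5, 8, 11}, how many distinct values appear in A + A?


A + A = {a + a' : a, a' ∈ A}; |A| = 4.
General bounds: 2|A| - 1 ≤ |A + A| ≤ |A|(|A|+1)/2, i.e. 7 ≤ |A + A| ≤ 10.
Lower bound 2|A|-1 is attained iff A is an arithmetic progression.
Enumerate sums a + a' for a ≤ a' (symmetric, so this suffices):
a = 2: 2+2=4, 2+5=7, 2+8=10, 2+11=13
a = 5: 5+5=10, 5+8=13, 5+11=16
a = 8: 8+8=16, 8+11=19
a = 11: 11+11=22
Distinct sums: {4, 7, 10, 13, 16, 19, 22}
|A + A| = 7

|A + A| = 7


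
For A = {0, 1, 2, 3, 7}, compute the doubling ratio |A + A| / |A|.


|A| = 5.
Compute A + A by enumerating all 25 pairs.
A + A = {0, 1, 2, 3, 4, 5, 6, 7, 8, 9, 10, 14}, so |A + A| = 12.
K = |A + A| / |A| = 12/5 (already in lowest terms) ≈ 2.4000.
Reference: AP of size 5 gives K = 9/5 ≈ 1.8000; a fully generic set of size 5 gives K ≈ 3.0000.

|A| = 5, |A + A| = 12, K = 12/5.


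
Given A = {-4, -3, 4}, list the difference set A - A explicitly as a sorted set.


A - A = {a - a' : a, a' ∈ A}.
Compute a - a' for each ordered pair (a, a'):
a = -4: -4--4=0, -4--3=-1, -4-4=-8
a = -3: -3--4=1, -3--3=0, -3-4=-7
a = 4: 4--4=8, 4--3=7, 4-4=0
Collecting distinct values (and noting 0 appears from a-a):
A - A = {-8, -7, -1, 0, 1, 7, 8}
|A - A| = 7

A - A = {-8, -7, -1, 0, 1, 7, 8}


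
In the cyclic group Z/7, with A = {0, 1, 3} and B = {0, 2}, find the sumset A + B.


Work in Z/7Z: reduce every sum a + b modulo 7.
Enumerate all 6 pairs:
a = 0: 0+0=0, 0+2=2
a = 1: 1+0=1, 1+2=3
a = 3: 3+0=3, 3+2=5
Distinct residues collected: {0, 1, 2, 3, 5}
|A + B| = 5 (out of 7 total residues).

A + B = {0, 1, 2, 3, 5}


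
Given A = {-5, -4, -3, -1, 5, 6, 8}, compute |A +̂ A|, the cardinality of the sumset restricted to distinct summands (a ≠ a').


Restricted sumset: A +̂ A = {a + a' : a ∈ A, a' ∈ A, a ≠ a'}.
Equivalently, take A + A and drop any sum 2a that is achievable ONLY as a + a for a ∈ A (i.e. sums representable only with equal summands).
Enumerate pairs (a, a') with a < a' (symmetric, so each unordered pair gives one sum; this covers all a ≠ a'):
  -5 + -4 = -9
  -5 + -3 = -8
  -5 + -1 = -6
  -5 + 5 = 0
  -5 + 6 = 1
  -5 + 8 = 3
  -4 + -3 = -7
  -4 + -1 = -5
  -4 + 5 = 1
  -4 + 6 = 2
  -4 + 8 = 4
  -3 + -1 = -4
  -3 + 5 = 2
  -3 + 6 = 3
  -3 + 8 = 5
  -1 + 5 = 4
  -1 + 6 = 5
  -1 + 8 = 7
  5 + 6 = 11
  5 + 8 = 13
  6 + 8 = 14
Collected distinct sums: {-9, -8, -7, -6, -5, -4, 0, 1, 2, 3, 4, 5, 7, 11, 13, 14}
|A +̂ A| = 16
(Reference bound: |A +̂ A| ≥ 2|A| - 3 for |A| ≥ 2, with |A| = 7 giving ≥ 11.)

|A +̂ A| = 16


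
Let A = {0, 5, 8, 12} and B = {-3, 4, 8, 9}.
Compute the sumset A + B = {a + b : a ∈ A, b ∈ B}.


A + B = {a + b : a ∈ A, b ∈ B}.
Enumerate all |A|·|B| = 4·4 = 16 pairs (a, b) and collect distinct sums.
a = 0: 0+-3=-3, 0+4=4, 0+8=8, 0+9=9
a = 5: 5+-3=2, 5+4=9, 5+8=13, 5+9=14
a = 8: 8+-3=5, 8+4=12, 8+8=16, 8+9=17
a = 12: 12+-3=9, 12+4=16, 12+8=20, 12+9=21
Collecting distinct sums: A + B = {-3, 2, 4, 5, 8, 9, 12, 13, 14, 16, 17, 20, 21}
|A + B| = 13

A + B = {-3, 2, 4, 5, 8, 9, 12, 13, 14, 16, 17, 20, 21}


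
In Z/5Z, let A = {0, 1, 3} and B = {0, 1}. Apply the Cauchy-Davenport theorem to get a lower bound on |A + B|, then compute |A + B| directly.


Cauchy-Davenport: |A + B| ≥ min(p, |A| + |B| - 1) for A, B nonempty in Z/pZ.
|A| = 3, |B| = 2, p = 5.
CD lower bound = min(5, 3 + 2 - 1) = min(5, 4) = 4.
Compute A + B mod 5 directly:
a = 0: 0+0=0, 0+1=1
a = 1: 1+0=1, 1+1=2
a = 3: 3+0=3, 3+1=4
A + B = {0, 1, 2, 3, 4}, so |A + B| = 5.
Verify: 5 ≥ 4? Yes ✓.

CD lower bound = 4, actual |A + B| = 5.


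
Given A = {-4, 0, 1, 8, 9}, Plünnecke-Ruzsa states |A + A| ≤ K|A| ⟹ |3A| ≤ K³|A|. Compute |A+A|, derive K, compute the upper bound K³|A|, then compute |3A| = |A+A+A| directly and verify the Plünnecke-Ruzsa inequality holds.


|A| = 5.
Step 1: Compute A + A by enumerating all 25 pairs.
A + A = {-8, -4, -3, 0, 1, 2, 4, 5, 8, 9, 10, 16, 17, 18}, so |A + A| = 14.
Step 2: Doubling constant K = |A + A|/|A| = 14/5 = 14/5 ≈ 2.8000.
Step 3: Plünnecke-Ruzsa gives |3A| ≤ K³·|A| = (2.8000)³ · 5 ≈ 109.7600.
Step 4: Compute 3A = A + A + A directly by enumerating all triples (a,b,c) ∈ A³; |3A| = 28.
Step 5: Check 28 ≤ 109.7600? Yes ✓.

K = 14/5, Plünnecke-Ruzsa bound K³|A| ≈ 109.7600, |3A| = 28, inequality holds.


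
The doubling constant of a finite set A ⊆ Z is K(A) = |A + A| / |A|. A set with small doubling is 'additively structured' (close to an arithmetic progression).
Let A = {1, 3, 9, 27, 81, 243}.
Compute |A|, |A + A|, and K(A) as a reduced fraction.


|A| = 6.
Compute A + A by enumerating all 36 pairs.
A + A = {2, 4, 6, 10, 12, 18, 28, 30, 36, 54, 82, 84, 90, 108, 162, 244, 246, 252, 270, 324, 486}, so |A + A| = 21.
K = |A + A| / |A| = 21/6 = 7/2 ≈ 3.5000.
Reference: AP of size 6 gives K = 11/6 ≈ 1.8333; a fully generic set of size 6 gives K ≈ 3.5000.

|A| = 6, |A + A| = 21, K = 21/6 = 7/2.


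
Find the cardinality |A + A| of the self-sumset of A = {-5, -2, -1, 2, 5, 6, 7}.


A + A = {a + a' : a, a' ∈ A}; |A| = 7.
General bounds: 2|A| - 1 ≤ |A + A| ≤ |A|(|A|+1)/2, i.e. 13 ≤ |A + A| ≤ 28.
Lower bound 2|A|-1 is attained iff A is an arithmetic progression.
Enumerate sums a + a' for a ≤ a' (symmetric, so this suffices):
a = -5: -5+-5=-10, -5+-2=-7, -5+-1=-6, -5+2=-3, -5+5=0, -5+6=1, -5+7=2
a = -2: -2+-2=-4, -2+-1=-3, -2+2=0, -2+5=3, -2+6=4, -2+7=5
a = -1: -1+-1=-2, -1+2=1, -1+5=4, -1+6=5, -1+7=6
a = 2: 2+2=4, 2+5=7, 2+6=8, 2+7=9
a = 5: 5+5=10, 5+6=11, 5+7=12
a = 6: 6+6=12, 6+7=13
a = 7: 7+7=14
Distinct sums: {-10, -7, -6, -4, -3, -2, 0, 1, 2, 3, 4, 5, 6, 7, 8, 9, 10, 11, 12, 13, 14}
|A + A| = 21

|A + A| = 21


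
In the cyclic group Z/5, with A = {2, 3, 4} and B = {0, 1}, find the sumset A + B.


Work in Z/5Z: reduce every sum a + b modulo 5.
Enumerate all 6 pairs:
a = 2: 2+0=2, 2+1=3
a = 3: 3+0=3, 3+1=4
a = 4: 4+0=4, 4+1=0
Distinct residues collected: {0, 2, 3, 4}
|A + B| = 4 (out of 5 total residues).

A + B = {0, 2, 3, 4}


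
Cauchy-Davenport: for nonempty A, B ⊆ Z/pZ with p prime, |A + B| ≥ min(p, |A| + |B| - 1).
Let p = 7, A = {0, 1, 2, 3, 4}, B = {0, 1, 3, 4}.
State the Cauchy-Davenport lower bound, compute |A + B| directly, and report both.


Cauchy-Davenport: |A + B| ≥ min(p, |A| + |B| - 1) for A, B nonempty in Z/pZ.
|A| = 5, |B| = 4, p = 7.
CD lower bound = min(7, 5 + 4 - 1) = min(7, 8) = 7.
Compute A + B mod 7 directly:
a = 0: 0+0=0, 0+1=1, 0+3=3, 0+4=4
a = 1: 1+0=1, 1+1=2, 1+3=4, 1+4=5
a = 2: 2+0=2, 2+1=3, 2+3=5, 2+4=6
a = 3: 3+0=3, 3+1=4, 3+3=6, 3+4=0
a = 4: 4+0=4, 4+1=5, 4+3=0, 4+4=1
A + B = {0, 1, 2, 3, 4, 5, 6}, so |A + B| = 7.
Verify: 7 ≥ 7? Yes ✓.

CD lower bound = 7, actual |A + B| = 7.


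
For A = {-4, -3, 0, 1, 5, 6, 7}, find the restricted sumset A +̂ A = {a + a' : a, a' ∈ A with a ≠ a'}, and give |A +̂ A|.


Restricted sumset: A +̂ A = {a + a' : a ∈ A, a' ∈ A, a ≠ a'}.
Equivalently, take A + A and drop any sum 2a that is achievable ONLY as a + a for a ∈ A (i.e. sums representable only with equal summands).
Enumerate pairs (a, a') with a < a' (symmetric, so each unordered pair gives one sum; this covers all a ≠ a'):
  -4 + -3 = -7
  -4 + 0 = -4
  -4 + 1 = -3
  -4 + 5 = 1
  -4 + 6 = 2
  -4 + 7 = 3
  -3 + 0 = -3
  -3 + 1 = -2
  -3 + 5 = 2
  -3 + 6 = 3
  -3 + 7 = 4
  0 + 1 = 1
  0 + 5 = 5
  0 + 6 = 6
  0 + 7 = 7
  1 + 5 = 6
  1 + 6 = 7
  1 + 7 = 8
  5 + 6 = 11
  5 + 7 = 12
  6 + 7 = 13
Collected distinct sums: {-7, -4, -3, -2, 1, 2, 3, 4, 5, 6, 7, 8, 11, 12, 13}
|A +̂ A| = 15
(Reference bound: |A +̂ A| ≥ 2|A| - 3 for |A| ≥ 2, with |A| = 7 giving ≥ 11.)

|A +̂ A| = 15


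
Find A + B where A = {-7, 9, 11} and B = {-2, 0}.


A + B = {a + b : a ∈ A, b ∈ B}.
Enumerate all |A|·|B| = 3·2 = 6 pairs (a, b) and collect distinct sums.
a = -7: -7+-2=-9, -7+0=-7
a = 9: 9+-2=7, 9+0=9
a = 11: 11+-2=9, 11+0=11
Collecting distinct sums: A + B = {-9, -7, 7, 9, 11}
|A + B| = 5

A + B = {-9, -7, 7, 9, 11}


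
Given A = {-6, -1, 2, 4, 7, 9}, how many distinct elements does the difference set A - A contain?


A - A = {a - a' : a, a' ∈ A}; |A| = 6.
Bounds: 2|A|-1 ≤ |A - A| ≤ |A|² - |A| + 1, i.e. 11 ≤ |A - A| ≤ 31.
Note: 0 ∈ A - A always (from a - a). The set is symmetric: if d ∈ A - A then -d ∈ A - A.
Enumerate nonzero differences d = a - a' with a > a' (then include -d):
Positive differences: {2, 3, 5, 7, 8, 10, 13, 15}
Full difference set: {0} ∪ (positive diffs) ∪ (negative diffs).
|A - A| = 1 + 2·8 = 17 (matches direct enumeration: 17).

|A - A| = 17


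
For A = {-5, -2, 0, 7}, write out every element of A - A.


A - A = {a - a' : a, a' ∈ A}.
Compute a - a' for each ordered pair (a, a'):
a = -5: -5--5=0, -5--2=-3, -5-0=-5, -5-7=-12
a = -2: -2--5=3, -2--2=0, -2-0=-2, -2-7=-9
a = 0: 0--5=5, 0--2=2, 0-0=0, 0-7=-7
a = 7: 7--5=12, 7--2=9, 7-0=7, 7-7=0
Collecting distinct values (and noting 0 appears from a-a):
A - A = {-12, -9, -7, -5, -3, -2, 0, 2, 3, 5, 7, 9, 12}
|A - A| = 13

A - A = {-12, -9, -7, -5, -3, -2, 0, 2, 3, 5, 7, 9, 12}


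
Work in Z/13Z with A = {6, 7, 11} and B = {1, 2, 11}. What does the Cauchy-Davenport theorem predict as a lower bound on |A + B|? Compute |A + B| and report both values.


Cauchy-Davenport: |A + B| ≥ min(p, |A| + |B| - 1) for A, B nonempty in Z/pZ.
|A| = 3, |B| = 3, p = 13.
CD lower bound = min(13, 3 + 3 - 1) = min(13, 5) = 5.
Compute A + B mod 13 directly:
a = 6: 6+1=7, 6+2=8, 6+11=4
a = 7: 7+1=8, 7+2=9, 7+11=5
a = 11: 11+1=12, 11+2=0, 11+11=9
A + B = {0, 4, 5, 7, 8, 9, 12}, so |A + B| = 7.
Verify: 7 ≥ 5? Yes ✓.

CD lower bound = 5, actual |A + B| = 7.


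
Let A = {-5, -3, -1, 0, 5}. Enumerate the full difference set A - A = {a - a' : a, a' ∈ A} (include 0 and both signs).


A - A = {a - a' : a, a' ∈ A}.
Compute a - a' for each ordered pair (a, a'):
a = -5: -5--5=0, -5--3=-2, -5--1=-4, -5-0=-5, -5-5=-10
a = -3: -3--5=2, -3--3=0, -3--1=-2, -3-0=-3, -3-5=-8
a = -1: -1--5=4, -1--3=2, -1--1=0, -1-0=-1, -1-5=-6
a = 0: 0--5=5, 0--3=3, 0--1=1, 0-0=0, 0-5=-5
a = 5: 5--5=10, 5--3=8, 5--1=6, 5-0=5, 5-5=0
Collecting distinct values (and noting 0 appears from a-a):
A - A = {-10, -8, -6, -5, -4, -3, -2, -1, 0, 1, 2, 3, 4, 5, 6, 8, 10}
|A - A| = 17

A - A = {-10, -8, -6, -5, -4, -3, -2, -1, 0, 1, 2, 3, 4, 5, 6, 8, 10}


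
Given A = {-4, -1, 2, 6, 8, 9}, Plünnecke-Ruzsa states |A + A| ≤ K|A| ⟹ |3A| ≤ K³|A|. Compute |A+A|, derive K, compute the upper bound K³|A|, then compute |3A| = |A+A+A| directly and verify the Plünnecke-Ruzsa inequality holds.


|A| = 6.
Step 1: Compute A + A by enumerating all 36 pairs.
A + A = {-8, -5, -2, 1, 2, 4, 5, 7, 8, 10, 11, 12, 14, 15, 16, 17, 18}, so |A + A| = 17.
Step 2: Doubling constant K = |A + A|/|A| = 17/6 = 17/6 ≈ 2.8333.
Step 3: Plünnecke-Ruzsa gives |3A| ≤ K³·|A| = (2.8333)³ · 6 ≈ 136.4722.
Step 4: Compute 3A = A + A + A directly by enumerating all triples (a,b,c) ∈ A³; |3A| = 31.
Step 5: Check 31 ≤ 136.4722? Yes ✓.

K = 17/6, Plünnecke-Ruzsa bound K³|A| ≈ 136.4722, |3A| = 31, inequality holds.
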